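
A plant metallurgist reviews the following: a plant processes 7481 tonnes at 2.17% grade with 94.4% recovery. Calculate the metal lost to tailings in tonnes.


Total metal in feed:
= 7481 * 2.17 / 100 = 162.3377 tonnes
Metal recovered:
= 162.3377 * 94.4 / 100 = 153.2467888 tonnes
Metal lost to tailings:
= 162.3377 - 153.2467888
= 9.0909 tonnes

9.0909 tonnes


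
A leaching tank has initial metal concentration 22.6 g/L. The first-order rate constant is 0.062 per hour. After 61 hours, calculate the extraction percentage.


Compute the exponent:
-k * t = -0.062 * 61 = -3.782
Remaining concentration:
C = 22.6 * exp(-3.782)
= 22.6 * 0.02277709166
= 0.5147622715 g/L
Extracted = 22.6 - 0.5147622715 = 22.08523773 g/L
Extraction % = 22.08523773 / 22.6 * 100
= 97.7223%

97.7223%


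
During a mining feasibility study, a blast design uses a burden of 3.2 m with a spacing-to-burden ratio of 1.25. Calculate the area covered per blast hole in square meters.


First, find the spacing:
Spacing = burden * ratio = 3.2 * 1.25
= 4.0 m
Then, calculate the area:
Area = burden * spacing = 3.2 * 4.0
= 12.8 m^2

12.8 m^2


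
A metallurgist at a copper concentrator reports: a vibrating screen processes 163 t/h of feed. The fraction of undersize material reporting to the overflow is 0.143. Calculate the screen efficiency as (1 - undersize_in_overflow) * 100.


Screen efficiency = (1 - fraction of undersize in overflow) * 100
= (1 - 0.143) * 100
= 0.857 * 100
= 85.7%

85.7%


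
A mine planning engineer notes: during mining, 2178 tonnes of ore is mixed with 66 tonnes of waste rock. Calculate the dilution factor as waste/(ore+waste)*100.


2.9412%

Total material = ore + waste
= 2178 + 66 = 2244 tonnes
Dilution = waste / total * 100
= 66 / 2244 * 100
= 0.02941176471 * 100
= 2.9412%


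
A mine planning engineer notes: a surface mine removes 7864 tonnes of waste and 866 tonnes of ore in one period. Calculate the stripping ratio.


Stripping ratio = waste tonnage / ore tonnage
= 7864 / 866
= 9.0808

9.0808


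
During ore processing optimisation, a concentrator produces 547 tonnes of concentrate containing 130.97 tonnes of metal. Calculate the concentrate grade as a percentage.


Grade = (metal in concentrate / concentrate mass) * 100
= (130.97 / 547) * 100
= 0.2394332724 * 100
= 23.9433%

23.9433%


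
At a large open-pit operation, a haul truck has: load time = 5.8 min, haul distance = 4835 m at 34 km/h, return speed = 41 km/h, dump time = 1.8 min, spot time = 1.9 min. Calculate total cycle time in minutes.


25.108 min

Convert haul speed to m/min: 34 * 1000/60 = 566.6666667 m/min
Haul time = 4835 / 566.6666667 = 8.532352941 min
Convert return speed to m/min: 41 * 1000/60 = 683.3333333 m/min
Return time = 4835 / 683.3333333 = 7.075609756 min
Total cycle time:
= 5.8 + 8.532352941 + 1.8 + 7.075609756 + 1.9
= 25.108 min


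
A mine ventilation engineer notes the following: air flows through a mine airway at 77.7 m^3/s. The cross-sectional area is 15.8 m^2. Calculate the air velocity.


4.9177 m/s

Velocity = flow rate / cross-sectional area
= 77.7 / 15.8
= 4.9177 m/s


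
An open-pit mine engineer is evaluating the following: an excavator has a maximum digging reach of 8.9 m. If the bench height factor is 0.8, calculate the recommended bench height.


Bench height = reach * factor
= 8.9 * 0.8
= 7.12 m

7.12 m


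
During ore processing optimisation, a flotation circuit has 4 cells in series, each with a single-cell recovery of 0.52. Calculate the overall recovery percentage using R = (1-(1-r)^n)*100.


Complement of single-cell recovery:
1 - r = 1 - 0.52 = 0.48
Raise to power n:
(1 - r)^4 = 0.48^4 = 0.05308416
Overall recovery:
R = (1 - 0.05308416) * 100
= 94.6916%

94.6916%


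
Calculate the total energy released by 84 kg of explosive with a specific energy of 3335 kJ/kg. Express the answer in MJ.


280.14 MJ

Energy = mass * specific_energy / 1000
= 84 * 3335 / 1000
= 280140 / 1000
= 280.14 MJ


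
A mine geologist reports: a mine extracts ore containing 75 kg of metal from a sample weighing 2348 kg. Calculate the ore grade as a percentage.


Ore grade = (metal mass / ore mass) * 100
= (75 / 2348) * 100
= 0.03194207836 * 100
= 3.1942%

3.1942%


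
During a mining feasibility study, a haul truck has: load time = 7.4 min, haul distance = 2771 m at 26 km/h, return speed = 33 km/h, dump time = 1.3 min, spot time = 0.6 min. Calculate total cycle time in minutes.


Convert haul speed to m/min: 26 * 1000/60 = 433.3333333 m/min
Haul time = 2771 / 433.3333333 = 6.394615385 min
Convert return speed to m/min: 33 * 1000/60 = 550 m/min
Return time = 2771 / 550 = 5.038181818 min
Total cycle time:
= 7.4 + 6.394615385 + 1.3 + 5.038181818 + 0.6
= 20.7328 min

20.7328 min


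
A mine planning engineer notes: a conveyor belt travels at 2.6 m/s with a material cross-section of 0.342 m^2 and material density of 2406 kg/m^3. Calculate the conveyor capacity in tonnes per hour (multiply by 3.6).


7701.8947 t/h

Volumetric flow = speed * area
= 2.6 * 0.342 = 0.8892 m^3/s
Mass flow = volumetric * density
= 0.8892 * 2406 = 2139.4152 kg/s
Convert to t/h: multiply by 3.6
Capacity = 2139.4152 * 3.6
= 7701.8947 t/h


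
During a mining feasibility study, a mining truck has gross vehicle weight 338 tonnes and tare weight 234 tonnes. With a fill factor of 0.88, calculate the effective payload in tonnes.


91.52 tonnes

Maximum payload = gross - tare
= 338 - 234 = 104 tonnes
Effective payload = max payload * fill factor
= 104 * 0.88
= 91.52 tonnes


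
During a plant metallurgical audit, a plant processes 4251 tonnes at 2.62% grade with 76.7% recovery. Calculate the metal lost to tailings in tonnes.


25.9507 tonnes

Total metal in feed:
= 4251 * 2.62 / 100 = 111.3762 tonnes
Metal recovered:
= 111.3762 * 76.7 / 100 = 85.4255454 tonnes
Metal lost to tailings:
= 111.3762 - 85.4255454
= 25.9507 tonnes


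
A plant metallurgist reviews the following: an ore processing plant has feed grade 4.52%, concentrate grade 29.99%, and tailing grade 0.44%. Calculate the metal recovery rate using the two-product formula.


Using the two-product formula:
R = 100 * c * (f - t) / (f * (c - t))
Numerator = 100 * 29.99 * (4.52 - 0.44)
= 100 * 29.99 * 4.08
= 12235.92
Denominator = 4.52 * (29.99 - 0.44)
= 4.52 * 29.55
= 133.566
R = 12235.92 / 133.566
= 91.6095%

91.6095%


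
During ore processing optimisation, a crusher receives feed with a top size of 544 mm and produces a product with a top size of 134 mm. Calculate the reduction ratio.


4.0597

Reduction ratio = feed size / product size
= 544 / 134
= 4.0597


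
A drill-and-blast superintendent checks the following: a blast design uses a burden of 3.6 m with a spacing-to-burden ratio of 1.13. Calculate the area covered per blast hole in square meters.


14.6448 m^2

First, find the spacing:
Spacing = burden * ratio = 3.6 * 1.13
= 4.068 m
Then, calculate the area:
Area = burden * spacing = 3.6 * 4.068
= 14.6448 m^2


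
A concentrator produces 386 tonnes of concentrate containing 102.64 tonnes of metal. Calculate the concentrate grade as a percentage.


Grade = (metal in concentrate / concentrate mass) * 100
= (102.64 / 386) * 100
= 0.2659067358 * 100
= 26.5907%

26.5907%


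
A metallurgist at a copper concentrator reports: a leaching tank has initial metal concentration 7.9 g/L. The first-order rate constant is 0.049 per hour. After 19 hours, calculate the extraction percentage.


Compute the exponent:
-k * t = -0.049 * 19 = -0.931
Remaining concentration:
C = 7.9 * exp(-0.931)
= 7.9 * 0.3941593539
= 3.113858896 g/L
Extracted = 7.9 - 3.113858896 = 4.786141104 g/L
Extraction % = 4.786141104 / 7.9 * 100
= 60.5841%

60.5841%


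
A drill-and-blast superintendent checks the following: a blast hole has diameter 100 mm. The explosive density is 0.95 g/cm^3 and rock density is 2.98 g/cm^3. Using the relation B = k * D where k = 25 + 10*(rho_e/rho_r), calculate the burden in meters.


2.8188 m

First, compute k:
rho_e / rho_r = 0.95 / 2.98 = 0.3187919463
k = 25 + 10 * 0.3187919463 = 28.18791946
Then, compute burden:
B = k * D / 1000 = 28.18791946 * 100 / 1000
= 2818.791946 / 1000
= 2.8188 m


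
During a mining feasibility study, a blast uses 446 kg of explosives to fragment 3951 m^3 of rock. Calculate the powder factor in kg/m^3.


0.1129 kg/m^3

Powder factor = explosive mass / rock volume
= 446 / 3951
= 0.1129 kg/m^3


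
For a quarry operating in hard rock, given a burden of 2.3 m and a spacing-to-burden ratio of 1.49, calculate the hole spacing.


Spacing = burden * ratio
= 2.3 * 1.49
= 3.427 m

3.427 m


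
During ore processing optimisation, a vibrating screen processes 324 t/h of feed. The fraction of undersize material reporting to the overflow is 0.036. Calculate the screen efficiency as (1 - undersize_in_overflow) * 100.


Screen efficiency = (1 - fraction of undersize in overflow) * 100
= (1 - 0.036) * 100
= 0.964 * 100
= 96.4%

96.4%


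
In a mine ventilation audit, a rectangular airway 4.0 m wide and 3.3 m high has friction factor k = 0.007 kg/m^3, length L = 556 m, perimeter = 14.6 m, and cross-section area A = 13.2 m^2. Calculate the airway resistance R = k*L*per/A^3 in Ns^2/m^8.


Compute the numerator:
k * L * per = 0.007 * 556 * 14.6
= 56.8232
Compute the denominator:
A^3 = 13.2^3 = 2299.968
Resistance:
R = 56.8232 / 2299.968
= 0.0247 Ns^2/m^8

0.0247 Ns^2/m^8


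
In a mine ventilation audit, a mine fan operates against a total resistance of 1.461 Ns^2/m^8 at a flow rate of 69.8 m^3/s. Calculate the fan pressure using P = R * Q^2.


7118.0504 Pa

Compute Q^2:
Q^2 = 69.8^2 = 4872.04
Compute pressure:
P = R * Q^2 = 1.461 * 4872.04
= 7118.0504 Pa


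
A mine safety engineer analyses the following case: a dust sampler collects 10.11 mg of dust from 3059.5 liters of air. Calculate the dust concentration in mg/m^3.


Convert liters to m^3: 1 m^3 = 1000 L
Concentration = mass / volume * 1000
= 10.11 / 3059.5 * 1000
= 0.003304461513 * 1000
= 3.3045 mg/m^3

3.3045 mg/m^3


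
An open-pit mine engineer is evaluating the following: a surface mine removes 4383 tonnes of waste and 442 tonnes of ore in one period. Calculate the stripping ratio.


Stripping ratio = waste tonnage / ore tonnage
= 4383 / 442
= 9.9163

9.9163


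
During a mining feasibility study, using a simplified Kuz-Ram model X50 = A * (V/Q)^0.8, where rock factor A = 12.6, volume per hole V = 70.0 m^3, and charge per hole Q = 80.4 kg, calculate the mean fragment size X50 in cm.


11.2783 cm

Compute V/Q:
V/Q = 70.0 / 80.4 = 0.8706467662
Raise to the power 0.8:
(V/Q)^0.8 = 0.8706467662^0.8 = 0.8951041961
Multiply by A:
X50 = 12.6 * 0.8951041961
= 11.2783 cm


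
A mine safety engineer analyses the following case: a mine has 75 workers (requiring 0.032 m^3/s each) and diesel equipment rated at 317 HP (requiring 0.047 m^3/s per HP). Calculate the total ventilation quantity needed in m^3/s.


17.299 m^3/s

Airflow for workers:
Q_people = 75 * 0.032 = 2.4 m^3/s
Airflow for diesel equipment:
Q_diesel = 317 * 0.047 = 14.899 m^3/s
Total ventilation:
Q_total = 2.4 + 14.899
= 17.299 m^3/s


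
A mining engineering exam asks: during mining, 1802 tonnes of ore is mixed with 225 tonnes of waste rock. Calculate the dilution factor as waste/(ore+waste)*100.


Total material = ore + waste
= 1802 + 225 = 2027 tonnes
Dilution = waste / total * 100
= 225 / 2027 * 100
= 0.11100148 * 100
= 11.1001%

11.1001%


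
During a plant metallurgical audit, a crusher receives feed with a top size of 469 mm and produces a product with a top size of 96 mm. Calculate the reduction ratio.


4.8854

Reduction ratio = feed size / product size
= 469 / 96
= 4.8854


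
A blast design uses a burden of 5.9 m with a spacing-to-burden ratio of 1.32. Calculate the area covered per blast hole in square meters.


First, find the spacing:
Spacing = burden * ratio = 5.9 * 1.32
= 7.788 m
Then, calculate the area:
Area = burden * spacing = 5.9 * 7.788
= 45.9492 m^2

45.9492 m^2


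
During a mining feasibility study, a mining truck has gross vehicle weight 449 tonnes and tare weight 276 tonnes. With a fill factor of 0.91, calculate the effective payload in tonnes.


Maximum payload = gross - tare
= 449 - 276 = 173 tonnes
Effective payload = max payload * fill factor
= 173 * 0.91
= 157.43 tonnes

157.43 tonnes


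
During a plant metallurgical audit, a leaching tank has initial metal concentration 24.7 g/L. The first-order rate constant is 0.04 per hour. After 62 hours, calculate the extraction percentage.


Compute the exponent:
-k * t = -0.04 * 62 = -2.48
Remaining concentration:
C = 24.7 * exp(-2.48)
= 24.7 * 0.08374322559
= 2.068457672 g/L
Extracted = 24.7 - 2.068457672 = 22.63154233 g/L
Extraction % = 22.63154233 / 24.7 * 100
= 91.6257%

91.6257%


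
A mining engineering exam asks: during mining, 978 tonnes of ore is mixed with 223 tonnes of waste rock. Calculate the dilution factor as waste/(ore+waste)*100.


18.5679%

Total material = ore + waste
= 978 + 223 = 1201 tonnes
Dilution = waste / total * 100
= 223 / 1201 * 100
= 0.1856786012 * 100
= 18.5679%


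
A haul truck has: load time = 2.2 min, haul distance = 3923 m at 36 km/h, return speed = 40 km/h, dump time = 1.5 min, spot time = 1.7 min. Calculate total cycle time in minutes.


17.8228 min

Convert haul speed to m/min: 36 * 1000/60 = 600 m/min
Haul time = 3923 / 600 = 6.538333333 min
Convert return speed to m/min: 40 * 1000/60 = 666.6666667 m/min
Return time = 3923 / 666.6666667 = 5.8845 min
Total cycle time:
= 2.2 + 6.538333333 + 1.5 + 5.8845 + 1.7
= 17.8228 min


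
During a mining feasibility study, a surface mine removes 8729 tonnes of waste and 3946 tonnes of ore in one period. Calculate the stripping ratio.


2.2121

Stripping ratio = waste tonnage / ore tonnage
= 8729 / 3946
= 2.2121


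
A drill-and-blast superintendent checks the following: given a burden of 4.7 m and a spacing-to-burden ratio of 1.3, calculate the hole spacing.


Spacing = burden * ratio
= 4.7 * 1.3
= 6.11 m

6.11 m


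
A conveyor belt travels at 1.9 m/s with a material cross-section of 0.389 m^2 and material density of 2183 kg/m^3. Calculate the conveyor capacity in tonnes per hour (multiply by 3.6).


5808.4391 t/h

Volumetric flow = speed * area
= 1.9 * 0.389 = 0.7391 m^3/s
Mass flow = volumetric * density
= 0.7391 * 2183 = 1613.4553 kg/s
Convert to t/h: multiply by 3.6
Capacity = 1613.4553 * 3.6
= 5808.4391 t/h


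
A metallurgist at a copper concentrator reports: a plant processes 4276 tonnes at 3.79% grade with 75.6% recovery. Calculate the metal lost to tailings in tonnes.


39.5427 tonnes

Total metal in feed:
= 4276 * 3.79 / 100 = 162.0604 tonnes
Metal recovered:
= 162.0604 * 75.6 / 100 = 122.5176624 tonnes
Metal lost to tailings:
= 162.0604 - 122.5176624
= 39.5427 tonnes


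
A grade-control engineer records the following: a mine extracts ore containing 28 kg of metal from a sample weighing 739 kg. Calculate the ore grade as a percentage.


3.7889%

Ore grade = (metal mass / ore mass) * 100
= (28 / 739) * 100
= 0.03788903924 * 100
= 3.7889%


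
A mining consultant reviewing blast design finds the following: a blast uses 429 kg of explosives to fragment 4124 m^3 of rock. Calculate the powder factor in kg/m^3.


0.104 kg/m^3

Powder factor = explosive mass / rock volume
= 429 / 4124
= 0.104 kg/m^3


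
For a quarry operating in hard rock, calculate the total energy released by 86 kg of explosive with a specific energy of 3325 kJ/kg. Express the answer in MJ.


285.95 MJ

Energy = mass * specific_energy / 1000
= 86 * 3325 / 1000
= 285950 / 1000
= 285.95 MJ


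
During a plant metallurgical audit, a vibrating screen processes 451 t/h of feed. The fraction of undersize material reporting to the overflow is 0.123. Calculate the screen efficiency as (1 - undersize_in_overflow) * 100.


Screen efficiency = (1 - fraction of undersize in overflow) * 100
= (1 - 0.123) * 100
= 0.877 * 100
= 87.7%

87.7%


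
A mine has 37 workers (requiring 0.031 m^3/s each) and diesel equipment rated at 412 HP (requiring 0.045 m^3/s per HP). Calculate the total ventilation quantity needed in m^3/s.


19.687 m^3/s

Airflow for workers:
Q_people = 37 * 0.031 = 1.147 m^3/s
Airflow for diesel equipment:
Q_diesel = 412 * 0.045 = 18.54 m^3/s
Total ventilation:
Q_total = 1.147 + 18.54
= 19.687 m^3/s


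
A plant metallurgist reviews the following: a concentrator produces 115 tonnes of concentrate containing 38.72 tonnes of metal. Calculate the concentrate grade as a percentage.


33.6696%

Grade = (metal in concentrate / concentrate mass) * 100
= (38.72 / 115) * 100
= 0.3366956522 * 100
= 33.6696%


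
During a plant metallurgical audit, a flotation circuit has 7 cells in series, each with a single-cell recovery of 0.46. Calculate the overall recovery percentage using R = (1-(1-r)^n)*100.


Complement of single-cell recovery:
1 - r = 1 - 0.46 = 0.54
Raise to power n:
(1 - r)^7 = 0.54^7 = 0.0133892521
Overall recovery:
R = (1 - 0.0133892521) * 100
= 98.6611%

98.6611%


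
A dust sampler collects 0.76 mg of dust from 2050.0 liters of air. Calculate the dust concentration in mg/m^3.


Convert liters to m^3: 1 m^3 = 1000 L
Concentration = mass / volume * 1000
= 0.76 / 2050.0 * 1000
= 0.0003707317073 * 1000
= 0.3707 mg/m^3

0.3707 mg/m^3


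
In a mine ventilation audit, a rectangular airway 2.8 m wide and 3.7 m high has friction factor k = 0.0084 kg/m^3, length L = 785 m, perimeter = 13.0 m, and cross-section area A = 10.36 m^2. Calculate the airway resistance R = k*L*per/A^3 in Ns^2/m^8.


0.0771 Ns^2/m^8

Compute the numerator:
k * L * per = 0.0084 * 785 * 13.0
= 85.722
Compute the denominator:
A^3 = 10.36^3 = 1111.934656
Resistance:
R = 85.722 / 1111.934656
= 0.0771 Ns^2/m^8


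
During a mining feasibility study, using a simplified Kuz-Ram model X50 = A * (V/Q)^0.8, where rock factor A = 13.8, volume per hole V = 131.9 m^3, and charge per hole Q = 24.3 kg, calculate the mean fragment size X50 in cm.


53.406 cm

Compute V/Q:
V/Q = 131.9 / 24.3 = 5.427983539
Raise to the power 0.8:
(V/Q)^0.8 = 5.427983539^0.8 = 3.869998686
Multiply by A:
X50 = 13.8 * 3.869998686
= 53.406 cm


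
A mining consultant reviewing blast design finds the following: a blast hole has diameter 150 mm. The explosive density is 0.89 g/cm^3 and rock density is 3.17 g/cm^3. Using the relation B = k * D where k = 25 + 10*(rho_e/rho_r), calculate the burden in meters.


4.1711 m

First, compute k:
rho_e / rho_r = 0.89 / 3.17 = 0.2807570978
k = 25 + 10 * 0.2807570978 = 27.80757098
Then, compute burden:
B = k * D / 1000 = 27.80757098 * 150 / 1000
= 4171.135647 / 1000
= 4.1711 m


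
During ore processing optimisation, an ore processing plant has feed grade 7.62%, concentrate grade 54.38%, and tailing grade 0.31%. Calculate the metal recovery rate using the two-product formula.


96.4818%

Using the two-product formula:
R = 100 * c * (f - t) / (f * (c - t))
Numerator = 100 * 54.38 * (7.62 - 0.31)
= 100 * 54.38 * 7.31
= 39751.78
Denominator = 7.62 * (54.38 - 0.31)
= 7.62 * 54.07
= 412.0134
R = 39751.78 / 412.0134
= 96.4818%


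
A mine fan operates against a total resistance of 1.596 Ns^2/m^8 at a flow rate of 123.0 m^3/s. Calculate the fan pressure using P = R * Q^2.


Compute Q^2:
Q^2 = 123.0^2 = 15129.0
Compute pressure:
P = R * Q^2 = 1.596 * 15129.0
= 24145.884 Pa

24145.884 Pa


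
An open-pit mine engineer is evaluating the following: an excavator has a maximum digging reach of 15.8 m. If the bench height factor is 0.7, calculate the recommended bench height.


Bench height = reach * factor
= 15.8 * 0.7
= 11.06 m

11.06 m


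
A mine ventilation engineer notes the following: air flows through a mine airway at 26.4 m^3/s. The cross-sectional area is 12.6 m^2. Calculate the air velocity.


2.0952 m/s

Velocity = flow rate / cross-sectional area
= 26.4 / 12.6
= 2.0952 m/s


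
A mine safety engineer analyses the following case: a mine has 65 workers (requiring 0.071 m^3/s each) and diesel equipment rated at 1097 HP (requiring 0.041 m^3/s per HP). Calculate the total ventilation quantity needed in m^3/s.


Airflow for workers:
Q_people = 65 * 0.071 = 4.615 m^3/s
Airflow for diesel equipment:
Q_diesel = 1097 * 0.041 = 44.977 m^3/s
Total ventilation:
Q_total = 4.615 + 44.977
= 49.592 m^3/s

49.592 m^3/s


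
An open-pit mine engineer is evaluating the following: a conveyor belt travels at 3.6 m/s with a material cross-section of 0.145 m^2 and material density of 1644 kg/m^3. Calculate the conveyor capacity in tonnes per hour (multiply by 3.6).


Volumetric flow = speed * area
= 3.6 * 0.145 = 0.522 m^3/s
Mass flow = volumetric * density
= 0.522 * 1644 = 858.168 kg/s
Convert to t/h: multiply by 3.6
Capacity = 858.168 * 3.6
= 3089.4048 t/h

3089.4048 t/h


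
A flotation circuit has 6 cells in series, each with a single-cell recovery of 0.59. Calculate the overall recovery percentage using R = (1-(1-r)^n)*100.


99.525%

Complement of single-cell recovery:
1 - r = 1 - 0.59 = 0.41
Raise to power n:
(1 - r)^6 = 0.41^6 = 0.004750104241
Overall recovery:
R = (1 - 0.004750104241) * 100
= 99.525%


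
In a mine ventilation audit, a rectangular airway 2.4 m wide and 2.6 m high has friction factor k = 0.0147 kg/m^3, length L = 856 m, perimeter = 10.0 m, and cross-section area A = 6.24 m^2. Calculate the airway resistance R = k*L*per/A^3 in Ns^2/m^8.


0.5179 Ns^2/m^8

Compute the numerator:
k * L * per = 0.0147 * 856 * 10.0
= 125.832
Compute the denominator:
A^3 = 6.24^3 = 242.970624
Resistance:
R = 125.832 / 242.970624
= 0.5179 Ns^2/m^8


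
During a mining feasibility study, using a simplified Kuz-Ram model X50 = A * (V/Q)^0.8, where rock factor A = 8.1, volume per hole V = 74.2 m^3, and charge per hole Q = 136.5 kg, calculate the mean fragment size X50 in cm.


Compute V/Q:
V/Q = 74.2 / 136.5 = 0.5435897436
Raise to the power 0.8:
(V/Q)^0.8 = 0.5435897436^0.8 = 0.6140687591
Multiply by A:
X50 = 8.1 * 0.6140687591
= 4.974 cm

4.974 cm


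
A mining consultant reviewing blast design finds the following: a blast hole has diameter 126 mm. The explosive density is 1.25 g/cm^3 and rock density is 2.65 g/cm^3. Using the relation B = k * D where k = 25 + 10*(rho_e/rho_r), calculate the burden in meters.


First, compute k:
rho_e / rho_r = 1.25 / 2.65 = 0.4716981132
k = 25 + 10 * 0.4716981132 = 29.71698113
Then, compute burden:
B = k * D / 1000 = 29.71698113 * 126 / 1000
= 3744.339623 / 1000
= 3.7443 m

3.7443 m


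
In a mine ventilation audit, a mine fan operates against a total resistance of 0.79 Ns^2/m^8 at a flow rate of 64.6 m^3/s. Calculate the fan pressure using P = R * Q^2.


Compute Q^2:
Q^2 = 64.6^2 = 4173.16
Compute pressure:
P = R * Q^2 = 0.79 * 4173.16
= 3296.7964 Pa

3296.7964 Pa


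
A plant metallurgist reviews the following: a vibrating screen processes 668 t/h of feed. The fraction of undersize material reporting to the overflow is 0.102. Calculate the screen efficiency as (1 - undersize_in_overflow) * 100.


Screen efficiency = (1 - fraction of undersize in overflow) * 100
= (1 - 0.102) * 100
= 0.898 * 100
= 89.8%

89.8%


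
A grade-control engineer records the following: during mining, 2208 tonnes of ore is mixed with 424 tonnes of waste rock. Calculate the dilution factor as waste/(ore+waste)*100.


Total material = ore + waste
= 2208 + 424 = 2632 tonnes
Dilution = waste / total * 100
= 424 / 2632 * 100
= 0.1610942249 * 100
= 16.1094%

16.1094%


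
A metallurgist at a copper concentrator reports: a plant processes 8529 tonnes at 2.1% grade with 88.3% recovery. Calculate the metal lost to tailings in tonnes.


Total metal in feed:
= 8529 * 2.1 / 100 = 179.109 tonnes
Metal recovered:
= 179.109 * 88.3 / 100 = 158.153247 tonnes
Metal lost to tailings:
= 179.109 - 158.153247
= 20.9558 tonnes

20.9558 tonnes


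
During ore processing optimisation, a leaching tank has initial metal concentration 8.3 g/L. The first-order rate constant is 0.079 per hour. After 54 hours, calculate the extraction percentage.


98.5962%

Compute the exponent:
-k * t = -0.079 * 54 = -4.266
Remaining concentration:
C = 8.3 * exp(-4.266)
= 8.3 * 0.01403782229
= 0.116513925 g/L
Extracted = 8.3 - 0.116513925 = 8.183486075 g/L
Extraction % = 8.183486075 / 8.3 * 100
= 98.5962%


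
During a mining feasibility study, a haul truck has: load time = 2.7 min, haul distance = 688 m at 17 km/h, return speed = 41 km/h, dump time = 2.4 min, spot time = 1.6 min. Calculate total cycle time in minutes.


10.1351 min

Convert haul speed to m/min: 17 * 1000/60 = 283.3333333 m/min
Haul time = 688 / 283.3333333 = 2.428235294 min
Convert return speed to m/min: 41 * 1000/60 = 683.3333333 m/min
Return time = 688 / 683.3333333 = 1.006829268 min
Total cycle time:
= 2.7 + 2.428235294 + 2.4 + 1.006829268 + 1.6
= 10.1351 min


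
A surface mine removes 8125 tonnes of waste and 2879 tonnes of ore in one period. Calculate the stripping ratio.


Stripping ratio = waste tonnage / ore tonnage
= 8125 / 2879
= 2.8222

2.8222


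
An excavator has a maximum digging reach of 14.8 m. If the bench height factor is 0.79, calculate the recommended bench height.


11.692 m

Bench height = reach * factor
= 14.8 * 0.79
= 11.692 m


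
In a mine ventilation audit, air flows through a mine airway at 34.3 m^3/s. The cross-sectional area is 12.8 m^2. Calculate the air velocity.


Velocity = flow rate / cross-sectional area
= 34.3 / 12.8
= 2.6797 m/s

2.6797 m/s


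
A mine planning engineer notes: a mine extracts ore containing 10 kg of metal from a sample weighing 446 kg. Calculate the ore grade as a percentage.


Ore grade = (metal mass / ore mass) * 100
= (10 / 446) * 100
= 0.02242152466 * 100
= 2.2422%

2.2422%


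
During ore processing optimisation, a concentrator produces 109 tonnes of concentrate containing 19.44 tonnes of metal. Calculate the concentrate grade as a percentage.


17.8349%

Grade = (metal in concentrate / concentrate mass) * 100
= (19.44 / 109) * 100
= 0.1783486239 * 100
= 17.8349%


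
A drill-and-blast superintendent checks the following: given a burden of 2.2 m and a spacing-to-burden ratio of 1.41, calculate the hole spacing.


Spacing = burden * ratio
= 2.2 * 1.41
= 3.102 m

3.102 m


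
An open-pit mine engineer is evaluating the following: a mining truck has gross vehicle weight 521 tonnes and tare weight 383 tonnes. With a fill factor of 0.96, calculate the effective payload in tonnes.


132.48 tonnes

Maximum payload = gross - tare
= 521 - 383 = 138 tonnes
Effective payload = max payload * fill factor
= 138 * 0.96
= 132.48 tonnes


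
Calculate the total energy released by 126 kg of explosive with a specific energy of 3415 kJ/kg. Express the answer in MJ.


Energy = mass * specific_energy / 1000
= 126 * 3415 / 1000
= 430290 / 1000
= 430.29 MJ

430.29 MJ


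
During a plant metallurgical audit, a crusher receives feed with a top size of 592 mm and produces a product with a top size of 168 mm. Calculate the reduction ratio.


3.5238

Reduction ratio = feed size / product size
= 592 / 168
= 3.5238


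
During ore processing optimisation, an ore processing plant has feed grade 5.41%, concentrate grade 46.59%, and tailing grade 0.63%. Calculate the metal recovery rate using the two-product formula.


Using the two-product formula:
R = 100 * c * (f - t) / (f * (c - t))
Numerator = 100 * 46.59 * (5.41 - 0.63)
= 100 * 46.59 * 4.78
= 22270.02
Denominator = 5.41 * (46.59 - 0.63)
= 5.41 * 45.96
= 248.6436
R = 22270.02 / 248.6436
= 89.566%

89.566%


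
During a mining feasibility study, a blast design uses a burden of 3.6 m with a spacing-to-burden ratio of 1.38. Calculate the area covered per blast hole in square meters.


First, find the spacing:
Spacing = burden * ratio = 3.6 * 1.38
= 4.968 m
Then, calculate the area:
Area = burden * spacing = 3.6 * 4.968
= 17.8848 m^2

17.8848 m^2


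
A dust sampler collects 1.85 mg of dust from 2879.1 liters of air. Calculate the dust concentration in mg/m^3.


0.6426 mg/m^3

Convert liters to m^3: 1 m^3 = 1000 L
Concentration = mass / volume * 1000
= 1.85 / 2879.1 * 1000
= 0.0006425619117 * 1000
= 0.6426 mg/m^3


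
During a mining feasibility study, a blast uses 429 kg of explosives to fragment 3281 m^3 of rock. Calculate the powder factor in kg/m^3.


Powder factor = explosive mass / rock volume
= 429 / 3281
= 0.1308 kg/m^3

0.1308 kg/m^3


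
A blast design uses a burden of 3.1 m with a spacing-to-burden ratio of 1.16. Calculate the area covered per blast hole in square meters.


First, find the spacing:
Spacing = burden * ratio = 3.1 * 1.16
= 3.596 m
Then, calculate the area:
Area = burden * spacing = 3.1 * 3.596
= 11.1476 m^2

11.1476 m^2


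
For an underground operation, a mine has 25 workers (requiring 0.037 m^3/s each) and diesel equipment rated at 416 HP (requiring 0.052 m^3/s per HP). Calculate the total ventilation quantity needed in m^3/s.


Airflow for workers:
Q_people = 25 * 0.037 = 0.925 m^3/s
Airflow for diesel equipment:
Q_diesel = 416 * 0.052 = 21.632 m^3/s
Total ventilation:
Q_total = 0.925 + 21.632
= 22.557 m^3/s

22.557 m^3/s


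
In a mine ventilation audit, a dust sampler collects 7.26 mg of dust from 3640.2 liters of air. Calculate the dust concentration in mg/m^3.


Convert liters to m^3: 1 m^3 = 1000 L
Concentration = mass / volume * 1000
= 7.26 / 3640.2 * 1000
= 0.001994395912 * 1000
= 1.9944 mg/m^3

1.9944 mg/m^3


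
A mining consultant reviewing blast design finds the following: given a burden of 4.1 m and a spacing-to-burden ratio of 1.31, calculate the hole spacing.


5.371 m

Spacing = burden * ratio
= 4.1 * 1.31
= 5.371 m


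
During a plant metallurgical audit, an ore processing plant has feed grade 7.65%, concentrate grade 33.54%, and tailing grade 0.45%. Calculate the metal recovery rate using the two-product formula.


Using the two-product formula:
R = 100 * c * (f - t) / (f * (c - t))
Numerator = 100 * 33.54 * (7.65 - 0.45)
= 100 * 33.54 * 7.2
= 24148.8
Denominator = 7.65 * (33.54 - 0.45)
= 7.65 * 33.09
= 253.1385
R = 24148.8 / 253.1385
= 95.3976%

95.3976%


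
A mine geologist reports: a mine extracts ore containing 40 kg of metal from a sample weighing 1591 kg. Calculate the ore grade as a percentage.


Ore grade = (metal mass / ore mass) * 100
= (40 / 1591) * 100
= 0.02514142049 * 100
= 2.5141%

2.5141%


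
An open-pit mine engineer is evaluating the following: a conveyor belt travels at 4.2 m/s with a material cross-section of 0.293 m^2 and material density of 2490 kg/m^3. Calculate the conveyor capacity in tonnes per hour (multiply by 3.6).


Volumetric flow = speed * area
= 4.2 * 0.293 = 1.2306 m^3/s
Mass flow = volumetric * density
= 1.2306 * 2490 = 3064.194 kg/s
Convert to t/h: multiply by 3.6
Capacity = 3064.194 * 3.6
= 11031.0984 t/h

11031.0984 t/h


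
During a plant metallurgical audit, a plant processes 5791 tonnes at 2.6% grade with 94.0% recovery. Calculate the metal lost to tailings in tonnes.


9.034 tonnes

Total metal in feed:
= 5791 * 2.6 / 100 = 150.566 tonnes
Metal recovered:
= 150.566 * 94.0 / 100 = 141.53204 tonnes
Metal lost to tailings:
= 150.566 - 141.53204
= 9.034 tonnes


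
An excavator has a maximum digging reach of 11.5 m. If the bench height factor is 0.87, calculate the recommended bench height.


Bench height = reach * factor
= 11.5 * 0.87
= 10.005 m

10.005 m


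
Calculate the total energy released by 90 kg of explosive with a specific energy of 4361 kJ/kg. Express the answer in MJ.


392.49 MJ

Energy = mass * specific_energy / 1000
= 90 * 4361 / 1000
= 392490 / 1000
= 392.49 MJ


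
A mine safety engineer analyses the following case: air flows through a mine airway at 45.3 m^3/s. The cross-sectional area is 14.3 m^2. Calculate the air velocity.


Velocity = flow rate / cross-sectional area
= 45.3 / 14.3
= 3.1678 m/s

3.1678 m/s


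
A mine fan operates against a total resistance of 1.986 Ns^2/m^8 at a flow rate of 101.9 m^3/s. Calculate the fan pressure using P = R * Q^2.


20621.8495 Pa

Compute Q^2:
Q^2 = 101.9^2 = 10383.61
Compute pressure:
P = R * Q^2 = 1.986 * 10383.61
= 20621.8495 Pa


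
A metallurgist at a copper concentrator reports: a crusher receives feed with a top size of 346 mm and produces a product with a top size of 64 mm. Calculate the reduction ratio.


Reduction ratio = feed size / product size
= 346 / 64
= 5.4063

5.4063


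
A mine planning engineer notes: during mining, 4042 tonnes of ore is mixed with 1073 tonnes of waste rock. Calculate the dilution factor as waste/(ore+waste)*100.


Total material = ore + waste
= 4042 + 1073 = 5115 tonnes
Dilution = waste / total * 100
= 1073 / 5115 * 100
= 0.2097751711 * 100
= 20.9775%

20.9775%


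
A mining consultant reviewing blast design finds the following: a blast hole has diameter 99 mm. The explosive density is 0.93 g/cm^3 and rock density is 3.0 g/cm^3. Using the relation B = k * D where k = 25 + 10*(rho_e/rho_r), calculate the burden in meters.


First, compute k:
rho_e / rho_r = 0.93 / 3.0 = 0.31
k = 25 + 10 * 0.31 = 28.1
Then, compute burden:
B = k * D / 1000 = 28.1 * 99 / 1000
= 2781.9 / 1000
= 2.7819 m

2.7819 m


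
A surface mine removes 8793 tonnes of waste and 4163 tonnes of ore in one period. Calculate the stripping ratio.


Stripping ratio = waste tonnage / ore tonnage
= 8793 / 4163
= 2.1122

2.1122


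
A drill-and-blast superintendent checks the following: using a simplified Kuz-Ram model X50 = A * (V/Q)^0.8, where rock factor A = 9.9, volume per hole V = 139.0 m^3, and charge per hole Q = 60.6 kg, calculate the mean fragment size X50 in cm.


Compute V/Q:
V/Q = 139.0 / 60.6 = 2.293729373
Raise to the power 0.8:
(V/Q)^0.8 = 2.293729373^0.8 = 1.942825258
Multiply by A:
X50 = 9.9 * 1.942825258
= 19.234 cm

19.234 cm


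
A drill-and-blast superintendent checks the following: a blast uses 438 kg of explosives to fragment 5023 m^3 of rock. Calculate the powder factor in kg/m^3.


0.0872 kg/m^3

Powder factor = explosive mass / rock volume
= 438 / 5023
= 0.0872 kg/m^3


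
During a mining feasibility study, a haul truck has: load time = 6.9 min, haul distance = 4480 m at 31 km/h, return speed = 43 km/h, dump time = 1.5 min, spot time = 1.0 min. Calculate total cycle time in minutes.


Convert haul speed to m/min: 31 * 1000/60 = 516.6666667 m/min
Haul time = 4480 / 516.6666667 = 8.670967742 min
Convert return speed to m/min: 43 * 1000/60 = 716.6666667 m/min
Return time = 4480 / 716.6666667 = 6.251162791 min
Total cycle time:
= 6.9 + 8.670967742 + 1.5 + 6.251162791 + 1.0
= 24.3221 min

24.3221 min


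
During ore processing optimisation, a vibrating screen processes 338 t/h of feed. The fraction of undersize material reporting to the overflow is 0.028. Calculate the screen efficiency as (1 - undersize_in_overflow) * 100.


Screen efficiency = (1 - fraction of undersize in overflow) * 100
= (1 - 0.028) * 100
= 0.972 * 100
= 97.2%

97.2%


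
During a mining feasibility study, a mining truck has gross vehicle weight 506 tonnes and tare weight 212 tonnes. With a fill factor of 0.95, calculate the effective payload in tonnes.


Maximum payload = gross - tare
= 506 - 212 = 294 tonnes
Effective payload = max payload * fill factor
= 294 * 0.95
= 279.3 tonnes

279.3 tonnes


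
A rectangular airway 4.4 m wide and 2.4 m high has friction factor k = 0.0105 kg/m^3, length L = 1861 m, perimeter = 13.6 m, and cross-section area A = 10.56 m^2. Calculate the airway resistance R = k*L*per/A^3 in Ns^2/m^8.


Compute the numerator:
k * L * per = 0.0105 * 1861 * 13.6
= 265.7508
Compute the denominator:
A^3 = 10.56^3 = 1177.583616
Resistance:
R = 265.7508 / 1177.583616
= 0.2257 Ns^2/m^8

0.2257 Ns^2/m^8


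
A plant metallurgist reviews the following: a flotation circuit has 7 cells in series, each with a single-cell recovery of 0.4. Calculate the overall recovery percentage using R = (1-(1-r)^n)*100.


97.2006%

Complement of single-cell recovery:
1 - r = 1 - 0.4 = 0.6
Raise to power n:
(1 - r)^7 = 0.6^7 = 0.0279936
Overall recovery:
R = (1 - 0.0279936) * 100
= 97.2006%


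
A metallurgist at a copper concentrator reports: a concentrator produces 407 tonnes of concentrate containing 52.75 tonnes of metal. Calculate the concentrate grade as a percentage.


12.9607%

Grade = (metal in concentrate / concentrate mass) * 100
= (52.75 / 407) * 100
= 0.1296068796 * 100
= 12.9607%


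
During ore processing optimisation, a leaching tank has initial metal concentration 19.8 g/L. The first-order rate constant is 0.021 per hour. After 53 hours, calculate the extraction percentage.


Compute the exponent:
-k * t = -0.021 * 53 = -1.113
Remaining concentration:
C = 19.8 * exp(-1.113)
= 19.8 * 0.3285717657
= 6.505720961 g/L
Extracted = 19.8 - 6.505720961 = 13.29427904 g/L
Extraction % = 13.29427904 / 19.8 * 100
= 67.1428%

67.1428%


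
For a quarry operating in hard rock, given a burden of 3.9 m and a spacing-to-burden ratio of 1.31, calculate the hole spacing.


Spacing = burden * ratio
= 3.9 * 1.31
= 5.109 m

5.109 m


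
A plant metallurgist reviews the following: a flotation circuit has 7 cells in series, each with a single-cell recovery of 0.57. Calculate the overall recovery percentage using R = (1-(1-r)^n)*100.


Complement of single-cell recovery:
1 - r = 1 - 0.57 = 0.43
Raise to power n:
(1 - r)^7 = 0.43^7 = 0.002718186111
Overall recovery:
R = (1 - 0.002718186111) * 100
= 99.7282%

99.7282%


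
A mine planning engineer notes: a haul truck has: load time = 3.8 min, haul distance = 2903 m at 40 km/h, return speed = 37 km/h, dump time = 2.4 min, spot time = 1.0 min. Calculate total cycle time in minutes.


Convert haul speed to m/min: 40 * 1000/60 = 666.6666667 m/min
Haul time = 2903 / 666.6666667 = 4.3545 min
Convert return speed to m/min: 37 * 1000/60 = 616.6666667 m/min
Return time = 2903 / 616.6666667 = 4.707567568 min
Total cycle time:
= 3.8 + 4.3545 + 2.4 + 4.707567568 + 1.0
= 16.2621 min

16.2621 min


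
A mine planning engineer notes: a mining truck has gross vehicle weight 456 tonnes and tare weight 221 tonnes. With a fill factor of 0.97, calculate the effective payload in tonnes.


Maximum payload = gross - tare
= 456 - 221 = 235 tonnes
Effective payload = max payload * fill factor
= 235 * 0.97
= 227.95 tonnes

227.95 tonnes


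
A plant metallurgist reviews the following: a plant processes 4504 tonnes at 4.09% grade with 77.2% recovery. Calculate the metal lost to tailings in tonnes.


42.0007 tonnes

Total metal in feed:
= 4504 * 4.09 / 100 = 184.2136 tonnes
Metal recovered:
= 184.2136 * 77.2 / 100 = 142.2128992 tonnes
Metal lost to tailings:
= 184.2136 - 142.2128992
= 42.0007 tonnes


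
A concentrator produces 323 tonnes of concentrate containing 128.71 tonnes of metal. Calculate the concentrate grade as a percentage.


39.8483%

Grade = (metal in concentrate / concentrate mass) * 100
= (128.71 / 323) * 100
= 0.3984829721 * 100
= 39.8483%


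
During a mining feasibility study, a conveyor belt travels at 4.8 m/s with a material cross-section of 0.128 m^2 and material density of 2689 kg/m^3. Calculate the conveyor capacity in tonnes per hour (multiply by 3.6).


5947.6378 t/h

Volumetric flow = speed * area
= 4.8 * 0.128 = 0.6144 m^3/s
Mass flow = volumetric * density
= 0.6144 * 2689 = 1652.1216 kg/s
Convert to t/h: multiply by 3.6
Capacity = 1652.1216 * 3.6
= 5947.6378 t/h


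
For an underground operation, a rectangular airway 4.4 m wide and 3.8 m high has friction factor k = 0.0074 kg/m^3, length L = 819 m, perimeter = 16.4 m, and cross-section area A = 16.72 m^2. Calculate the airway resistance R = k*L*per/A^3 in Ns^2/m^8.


Compute the numerator:
k * L * per = 0.0074 * 819 * 16.4
= 99.39384
Compute the denominator:
A^3 = 16.72^3 = 4674.216448
Resistance:
R = 99.39384 / 4674.216448
= 0.0213 Ns^2/m^8

0.0213 Ns^2/m^8
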